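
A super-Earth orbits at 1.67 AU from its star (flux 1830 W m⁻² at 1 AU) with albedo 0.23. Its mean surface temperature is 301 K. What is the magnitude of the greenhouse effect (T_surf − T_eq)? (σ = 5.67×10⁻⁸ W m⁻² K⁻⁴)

S = 1830/1.67² = 656.2 W m⁻².
T_eq = [S(1−A)/(4σ)]^(1/4) = [656.2×0.77/(4×5.67×10⁻⁸)]^(1/4) = 217.3 K.
ΔT = T_surf − T_eq = 301 − 217.3.

ΔT ≈ 83.7 K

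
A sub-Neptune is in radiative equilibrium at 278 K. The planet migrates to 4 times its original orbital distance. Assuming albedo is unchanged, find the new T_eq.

T_eq ≈ 139 K

T_eq ∝ L^(1/4) · d^(−1/2).
T′ = 278 / 4^(1/2) = 139 K.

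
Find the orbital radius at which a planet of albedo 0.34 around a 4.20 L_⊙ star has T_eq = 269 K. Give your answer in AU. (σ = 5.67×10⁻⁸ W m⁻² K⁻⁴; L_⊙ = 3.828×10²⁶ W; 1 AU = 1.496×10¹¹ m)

L = 4.20 × 3.828×10²⁶ = 1.61×10²⁷ W.
From T_eq⁴ = L(1−A)/(16πσd²): d = √[L(1−A)/(16πσT_eq⁴)].
d = √[1.61×10²⁷ × 0.66 / (16π × 5.67×10⁻⁸ × (269)⁴)] = 2.67×10¹¹ m = 1.78 AU.

d ≈ 1.78 AU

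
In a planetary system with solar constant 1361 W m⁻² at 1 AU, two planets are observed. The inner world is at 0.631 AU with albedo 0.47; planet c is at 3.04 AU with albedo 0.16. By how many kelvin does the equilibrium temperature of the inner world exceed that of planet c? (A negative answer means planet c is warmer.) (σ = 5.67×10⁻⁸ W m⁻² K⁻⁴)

T_eq = [S₀(1−A)/(4σd²)]^(1/4), so T ∝ (1−A)^(1/4) / √d.
T₁ = [1361×0.53/(4×5.67×10⁻⁸×0.631²)]^(1/4) = 298.96 K.
T₂ = [1361×0.84/(4×5.67×10⁻⁸×3.04²)]^(1/4) = 152.82 K.

ΔT ≈ 146.1 K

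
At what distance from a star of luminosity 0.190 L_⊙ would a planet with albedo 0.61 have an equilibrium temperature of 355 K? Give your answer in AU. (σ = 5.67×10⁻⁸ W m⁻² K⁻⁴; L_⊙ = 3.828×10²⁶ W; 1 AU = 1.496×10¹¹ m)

L = 0.190 × 3.828×10²⁶ = 7.27×10²⁵ W.
From T_eq⁴ = L(1−A)/(16πσd²): d = √[L(1−A)/(16πσT_eq⁴)].
d = √[7.27×10²⁵ × 0.39 / (16π × 5.67×10⁻⁸ × (355)⁴)] = 2.50×10¹⁰ m = 0.167 AU.

d ≈ 0.167 AU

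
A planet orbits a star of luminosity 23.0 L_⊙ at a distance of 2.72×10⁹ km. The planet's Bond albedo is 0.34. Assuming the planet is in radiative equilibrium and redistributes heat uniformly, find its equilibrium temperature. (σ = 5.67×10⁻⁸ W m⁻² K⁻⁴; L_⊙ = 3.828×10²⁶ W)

d = 2.72×10⁹ km = 2.72×10¹² m.
L = 23.0 × 3.828×10²⁶ = 8.80×10²⁷ W.
Flux: S = L/(4πd²) = 8.80×10²⁷/(4π×(2.72×10¹²)²) = 94.7 W m⁻².
Energy balance: absorbed = emitted ⇒ πR²·S(1−A) = 4πR²·σT_eq⁴, so T_eq⁴ = S(1−A)/(4σ).
T_eq = [94.7 × 0.66 / (4 × 5.67×10⁻⁸)]^(1/4) = (2.76×10⁸)^(1/4) = 129 K.

T_eq ≈ 129 K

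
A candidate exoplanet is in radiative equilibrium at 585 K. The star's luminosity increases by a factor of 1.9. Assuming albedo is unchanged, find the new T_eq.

T_eq ∝ L^(1/4) · d^(−1/2).
T′ = 585 × 1.9^(1/4) = 687 K.

T_eq ≈ 687 K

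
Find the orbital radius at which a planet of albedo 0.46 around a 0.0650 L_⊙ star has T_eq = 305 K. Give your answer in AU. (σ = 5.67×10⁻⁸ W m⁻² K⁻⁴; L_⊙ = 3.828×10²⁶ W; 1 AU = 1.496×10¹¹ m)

L = 0.0650 × 3.828×10²⁶ = 2.49×10²⁵ W.
From T_eq⁴ = L(1−A)/(16πσd²): d = √[L(1−A)/(16πσT_eq⁴)].
d = √[2.49×10²⁵ × 0.54 / (16π × 5.67×10⁻⁸ × (305)⁴)] = 2.33×10¹⁰ m = 0.156 AU.

d ≈ 0.156 AU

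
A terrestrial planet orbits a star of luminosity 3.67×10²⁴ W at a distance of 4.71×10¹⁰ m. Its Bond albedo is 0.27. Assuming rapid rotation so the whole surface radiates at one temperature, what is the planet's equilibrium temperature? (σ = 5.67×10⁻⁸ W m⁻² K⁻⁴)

T_eq ≈ 143 K

Flux: S = L/(4πd²) = 3.67×10²⁴/(4π×(4.71×10¹⁰)²) = 132 W m⁻².
Energy balance: absorbed = emitted ⇒ πR²·S(1−A) = 4πR²·σT_eq⁴, so T_eq⁴ = S(1−A)/(4σ).
T_eq = [132 × 0.73 / (4 × 5.67×10⁻⁸)]^(1/4) = (4.24×10⁸)^(1/4) = 143 K.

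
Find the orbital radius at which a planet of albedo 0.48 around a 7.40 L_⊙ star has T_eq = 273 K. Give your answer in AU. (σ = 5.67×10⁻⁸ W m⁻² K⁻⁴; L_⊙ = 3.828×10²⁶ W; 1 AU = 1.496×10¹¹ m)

L = 7.40 × 3.828×10²⁶ = 2.83×10²⁷ W.
From T_eq⁴ = L(1−A)/(16πσd²): d = √[L(1−A)/(16πσT_eq⁴)].
d = √[2.83×10²⁷ × 0.52 / (16π × 5.67×10⁻⁸ × (273)⁴)] = 3.05×10¹¹ m = 2.04 AU.

d ≈ 2.04 AU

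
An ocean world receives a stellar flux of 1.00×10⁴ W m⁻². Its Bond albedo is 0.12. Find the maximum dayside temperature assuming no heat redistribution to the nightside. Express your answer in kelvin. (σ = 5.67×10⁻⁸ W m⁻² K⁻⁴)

T_ss ≈ 628 K

With no redistribution each surface element balances locally: S(1−A) = σT⁴.
T = [1.00×10⁴ × 0.88 / 5.67×10⁻⁸]^(1/4) = (1.55×10¹¹)^(1/4) = 628 K.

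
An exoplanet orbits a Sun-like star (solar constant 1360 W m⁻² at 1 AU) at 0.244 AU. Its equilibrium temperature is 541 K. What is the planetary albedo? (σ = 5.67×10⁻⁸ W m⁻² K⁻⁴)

Flux at 0.244 AU: S = 1360/0.244² = 2.28×10⁴ W m⁻².
From T_eq⁴ = S(1−A)/(4σ): 1−A = 4σT_eq⁴/S.
1−A = 4 × 5.67×10⁻⁸ × (541)⁴ / 2.28×10⁴ = 0.850.

A ≈ 0.15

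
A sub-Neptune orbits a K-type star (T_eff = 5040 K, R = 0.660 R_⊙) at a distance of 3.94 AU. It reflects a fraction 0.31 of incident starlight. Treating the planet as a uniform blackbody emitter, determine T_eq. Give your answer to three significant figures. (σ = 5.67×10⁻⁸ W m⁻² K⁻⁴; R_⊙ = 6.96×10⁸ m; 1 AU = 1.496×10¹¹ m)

T_eq ≈ 90.7 K

R_⋆ = 0.660 × 6.96×10⁸ = 4.59×10⁸ m.
d = 3.94 AU = 5.89×10¹¹ m.
L = 4πR_⋆²σT_⋆⁴ = 4π(4.59×10⁸)² × 5.67×10⁻⁸ × (5040)⁴ = 9.70×10²⁵ W.
S = L/(4πd²) = 22.2 W m⁻².
Energy balance: absorbed = emitted ⇒ πR²·S(1−A) = 4πR²·σT_eq⁴, so T_eq⁴ = S(1−A)/(4σ).
T_eq = [22.2 × 0.69 / (4 × 5.67×10⁻⁸)]^(1/4) = (6.76×10⁷)^(1/4) = 90.7 K.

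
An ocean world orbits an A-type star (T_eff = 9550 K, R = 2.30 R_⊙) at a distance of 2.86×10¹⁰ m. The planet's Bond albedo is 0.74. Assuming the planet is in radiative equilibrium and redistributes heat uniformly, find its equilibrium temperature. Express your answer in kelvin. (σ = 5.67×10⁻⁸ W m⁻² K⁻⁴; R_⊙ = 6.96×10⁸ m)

R_⋆ = 2.30 × 6.96×10⁸ = 1.60×10⁹ m.
L = 4πR_⋆²σT_⋆⁴ = 4π(1.60×10⁹)² × 5.67×10⁻⁸ × (9550)⁴ = 1.52×10²⁸ W.
S = L/(4πd²) = 1.48×10⁶ W m⁻².
Energy balance: absorbed = emitted ⇒ πR²·S(1−A) = 4πR²·σT_eq⁴, so T_eq⁴ = S(1−A)/(4σ).
T_eq = [1.48×10⁶ × 0.26 / (4 × 5.67×10⁻⁸)]^(1/4) = (1.69×10¹²)^(1/4) = 1140 K.

T_eq ≈ 1140 K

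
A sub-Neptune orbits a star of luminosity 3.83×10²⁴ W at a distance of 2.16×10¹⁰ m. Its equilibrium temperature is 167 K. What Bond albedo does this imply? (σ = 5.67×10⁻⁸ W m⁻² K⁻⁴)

Flux: S = L/(4πd²) = 3.83×10²⁴/(4π×(2.16×10¹⁰)²) = 653 W m⁻².
From T_eq⁴ = S(1−A)/(4σ): 1−A = 4σT_eq⁴/S.
1−A = 4 × 5.67×10⁻⁸ × (167)⁴ / 653 = 0.270.

A ≈ 0.73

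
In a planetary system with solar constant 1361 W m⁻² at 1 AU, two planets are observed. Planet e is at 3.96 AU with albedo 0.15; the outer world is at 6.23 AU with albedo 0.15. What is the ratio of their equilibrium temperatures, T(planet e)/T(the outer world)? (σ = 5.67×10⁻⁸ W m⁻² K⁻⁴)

T₁/T₂ ≈ 1.254

T_eq = [S₀(1−A)/(4σd²)]^(1/4), so T ∝ (1−A)^(1/4) / √d.
T₁ = [1361×0.85/(4×5.67×10⁻⁸×3.96²)]^(1/4) = 134.30 K.
T₂ = [1361×0.85/(4×5.67×10⁻⁸×6.23²)]^(1/4) = 107.07 K.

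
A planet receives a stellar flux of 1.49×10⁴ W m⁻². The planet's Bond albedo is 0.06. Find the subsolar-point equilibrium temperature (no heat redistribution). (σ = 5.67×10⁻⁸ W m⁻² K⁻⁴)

At the subsolar point the surface absorbs S(1−A) and emits σT⁴ per unit area — no factor of 4, since only the local patch is in balance.
T = [1.49×10⁴ × 0.94 / 5.67×10⁻⁸]^(1/4) = (2.47×10¹¹)^(1/4) = 705 K.

T_ss ≈ 705 K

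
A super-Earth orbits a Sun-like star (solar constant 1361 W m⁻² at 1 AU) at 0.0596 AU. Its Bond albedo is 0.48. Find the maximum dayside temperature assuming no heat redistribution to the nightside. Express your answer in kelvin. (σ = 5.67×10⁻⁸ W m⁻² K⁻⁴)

T_ss ≈ 1370 K

Flux at 0.0596 AU: S = 1361/0.0596² = 3.83×10⁵ W m⁻².
With no redistribution each surface element balances locally: S(1−A) = σT⁴.
T = [3.83×10⁵ × 0.52 / 5.67×10⁻⁸]^(1/4) = (3.51×10¹²)^(1/4) = 1370 K.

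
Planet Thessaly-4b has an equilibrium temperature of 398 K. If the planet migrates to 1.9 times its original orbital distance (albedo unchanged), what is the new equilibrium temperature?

T_eq ≈ 289 K

T_eq ∝ L^(1/4) · d^(−1/2).
T′ = 398 / 1.9^(1/2) = 289 K.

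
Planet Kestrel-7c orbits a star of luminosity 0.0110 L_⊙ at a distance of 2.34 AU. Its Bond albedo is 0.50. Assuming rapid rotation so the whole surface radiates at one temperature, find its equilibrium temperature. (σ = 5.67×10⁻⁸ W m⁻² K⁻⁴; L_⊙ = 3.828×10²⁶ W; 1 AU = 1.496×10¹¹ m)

T_eq ≈ 49.6 K

d = 2.34 AU = 3.50×10¹¹ m.
L = 0.0110 × 3.828×10²⁶ = 4.21×10²⁴ W.
Flux: S = L/(4πd²) = 4.21×10²⁴/(4π×(3.50×10¹¹)²) = 2.73 W m⁻².
Energy balance: absorbed = emitted ⇒ πR²·S(1−A) = 4πR²·σT_eq⁴, so T_eq⁴ = S(1−A)/(4σ).
T_eq = [2.73 × 0.50 / (4 × 5.67×10⁻⁸)]^(1/4) = (6.03×10⁶)^(1/4) = 49.6 K.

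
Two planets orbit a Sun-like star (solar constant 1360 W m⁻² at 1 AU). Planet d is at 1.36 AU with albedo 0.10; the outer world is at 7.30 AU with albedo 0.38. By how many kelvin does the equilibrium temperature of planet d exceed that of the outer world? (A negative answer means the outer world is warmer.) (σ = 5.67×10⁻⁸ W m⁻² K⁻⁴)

ΔT ≈ 141.0 K

T_eq = [S₀(1−A)/(4σd²)]^(1/4), so T ∝ (1−A)^(1/4) / √d.
T₁ = [1360×0.90/(4×5.67×10⁻⁸×1.36²)]^(1/4) = 232.42 K.
T₂ = [1360×0.62/(4×5.67×10⁻⁸×7.30²)]^(1/4) = 91.39 K.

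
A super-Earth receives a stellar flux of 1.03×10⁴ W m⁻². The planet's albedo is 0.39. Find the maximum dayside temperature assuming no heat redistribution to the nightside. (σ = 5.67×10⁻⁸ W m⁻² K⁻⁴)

With no redistribution each surface element balances locally: S(1−A) = σT⁴.
T = [1.03×10⁴ × 0.61 / 5.67×10⁻⁸]^(1/4) = (1.11×10¹¹)^(1/4) = 577 K.

T_ss ≈ 577 K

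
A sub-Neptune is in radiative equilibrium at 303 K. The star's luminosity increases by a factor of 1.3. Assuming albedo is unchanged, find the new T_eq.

T_eq ∝ L^(1/4) · d^(−1/2).
T′ = 303 × 1.3^(1/4) = 324 K.

T_eq ≈ 324 K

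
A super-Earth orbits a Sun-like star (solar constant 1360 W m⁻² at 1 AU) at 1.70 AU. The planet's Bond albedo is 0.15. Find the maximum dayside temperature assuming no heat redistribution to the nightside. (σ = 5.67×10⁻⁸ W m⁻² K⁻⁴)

Flux at 1.70 AU: S = 1360/1.70² = 471 W m⁻².
With no redistribution each surface element balances locally: S(1−A) = σT⁴.
T = [471 × 0.85 / 5.67×10⁻⁸]^(1/4) = (7.05×10⁹)^(1/4) = 290 K.

T_ss ≈ 290 K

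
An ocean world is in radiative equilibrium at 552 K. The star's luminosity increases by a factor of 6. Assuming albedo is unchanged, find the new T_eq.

T_eq ∝ L^(1/4) · d^(−1/2).
T′ = 552 × 6^(1/4) = 864 K.

T_eq ≈ 864 K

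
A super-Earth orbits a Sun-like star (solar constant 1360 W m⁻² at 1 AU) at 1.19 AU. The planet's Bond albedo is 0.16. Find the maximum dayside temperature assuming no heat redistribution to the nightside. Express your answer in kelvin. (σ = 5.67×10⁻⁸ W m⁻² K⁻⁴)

T_ss ≈ 345 K

Flux at 1.19 AU: S = 1360/1.19² = 960 W m⁻².
With no redistribution each surface element balances locally: S(1−A) = σT⁴.
T = [960 × 0.84 / 5.67×10⁻⁸]^(1/4) = (1.42×10¹⁰)^(1/4) = 345 K.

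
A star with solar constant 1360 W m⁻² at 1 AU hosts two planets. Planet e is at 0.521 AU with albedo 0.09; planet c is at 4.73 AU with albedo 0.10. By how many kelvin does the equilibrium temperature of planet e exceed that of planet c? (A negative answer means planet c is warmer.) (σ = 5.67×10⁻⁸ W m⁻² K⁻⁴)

T_eq = [S₀(1−A)/(4σd²)]^(1/4), so T ∝ (1−A)^(1/4) / √d.
T₁ = [1360×0.91/(4×5.67×10⁻⁸×0.521²)]^(1/4) = 376.54 K.
T₂ = [1360×0.90/(4×5.67×10⁻⁸×4.73²)]^(1/4) = 124.62 K.

ΔT ≈ 251.9 K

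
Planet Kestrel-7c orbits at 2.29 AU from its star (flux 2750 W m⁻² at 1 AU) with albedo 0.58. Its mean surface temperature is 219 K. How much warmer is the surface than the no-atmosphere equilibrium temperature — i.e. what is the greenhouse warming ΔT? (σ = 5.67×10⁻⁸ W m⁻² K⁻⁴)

ΔT ≈ 42.5 K

S = 2750/2.29² = 524.4 W m⁻².
T_eq = [S(1−A)/(4σ)]^(1/4) = [524.4×0.42/(4×5.67×10⁻⁸)]^(1/4) = 176.5 K.
ΔT = T_surf − T_eq = 219 − 176.5.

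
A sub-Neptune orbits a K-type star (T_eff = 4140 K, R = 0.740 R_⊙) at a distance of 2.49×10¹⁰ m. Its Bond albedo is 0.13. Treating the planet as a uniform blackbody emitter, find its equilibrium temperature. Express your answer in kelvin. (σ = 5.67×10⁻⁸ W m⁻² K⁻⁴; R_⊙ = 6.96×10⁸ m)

T_eq ≈ 407 K

R_⋆ = 0.740 × 6.96×10⁸ = 5.15×10⁸ m.
L = 4πR_⋆²σT_⋆⁴ = 4π(5.15×10⁸)² × 5.67×10⁻⁸ × (4140)⁴ = 5.55×10²⁵ W.
S = L/(4πd²) = 7130 W m⁻².
Energy balance: absorbed = emitted ⇒ πR²·S(1−A) = 4πR²·σT_eq⁴, so T_eq⁴ = S(1−A)/(4σ).
T_eq = [7130 × 0.87 / (4 × 5.67×10⁻⁸)]^(1/4) = (2.73×10¹⁰)^(1/4) = 407 K.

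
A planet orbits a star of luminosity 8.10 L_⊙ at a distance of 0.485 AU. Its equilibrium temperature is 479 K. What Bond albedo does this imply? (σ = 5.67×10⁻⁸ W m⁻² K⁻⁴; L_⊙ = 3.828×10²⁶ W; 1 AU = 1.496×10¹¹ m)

d = 0.485 AU = 7.26×10¹⁰ m.
L = 8.10 × 3.828×10²⁶ = 3.10×10²⁷ W.
Flux: S = L/(4πd²) = 3.10×10²⁷/(4π×(7.26×10¹⁰)²) = 4.69×10⁴ W m⁻².
From T_eq⁴ = S(1−A)/(4σ): 1−A = 4σT_eq⁴/S.
1−A = 4 × 5.67×10⁻⁸ × (479)⁴ / 4.69×10⁴ = 0.255.

A ≈ 0.75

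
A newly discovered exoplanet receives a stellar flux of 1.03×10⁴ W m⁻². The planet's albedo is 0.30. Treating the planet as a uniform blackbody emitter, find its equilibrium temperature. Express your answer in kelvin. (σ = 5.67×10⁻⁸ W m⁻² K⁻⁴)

T_eq ≈ 422 K

Energy balance: absorbed = emitted ⇒ πR²·S(1−A) = 4πR²·σT_eq⁴, so T_eq⁴ = S(1−A)/(4σ).
T_eq = [1.03×10⁴ × 0.70 / (4 × 5.67×10⁻⁸)]^(1/4) = (3.18×10¹⁰)^(1/4) = 422 K.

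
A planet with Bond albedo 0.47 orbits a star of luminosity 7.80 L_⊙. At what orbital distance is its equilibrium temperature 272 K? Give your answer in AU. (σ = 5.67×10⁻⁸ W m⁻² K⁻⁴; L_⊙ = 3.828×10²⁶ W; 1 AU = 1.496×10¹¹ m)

d ≈ 2.13 AU

L = 7.80 × 3.828×10²⁶ = 2.99×10²⁷ W.
From T_eq⁴ = L(1−A)/(16πσd²): d = √[L(1−A)/(16πσT_eq⁴)].
d = √[2.99×10²⁷ × 0.53 / (16π × 5.67×10⁻⁸ × (272)⁴)] = 3.18×10¹¹ m = 2.13 AU.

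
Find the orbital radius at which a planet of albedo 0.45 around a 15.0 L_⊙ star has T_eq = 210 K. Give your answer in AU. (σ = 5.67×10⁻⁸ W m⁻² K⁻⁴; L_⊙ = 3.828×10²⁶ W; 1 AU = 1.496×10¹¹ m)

L = 15.0 × 3.828×10²⁶ = 5.74×10²⁷ W.
From T_eq⁴ = L(1−A)/(16πσd²): d = √[L(1−A)/(16πσT_eq⁴)].
d = √[5.74×10²⁷ × 0.55 / (16π × 5.67×10⁻⁸ × (210)⁴)] = 7.55×10¹¹ m = 5.05 AU.

d ≈ 5.05 AU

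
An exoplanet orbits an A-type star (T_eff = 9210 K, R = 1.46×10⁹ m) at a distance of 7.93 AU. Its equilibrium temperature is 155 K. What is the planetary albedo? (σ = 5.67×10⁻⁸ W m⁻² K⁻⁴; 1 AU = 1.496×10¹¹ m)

A ≈ 0.79

d = 7.93 AU = 1.19×10¹² m.
L = 4πR_⋆²σT_⋆⁴ = 4π(1.46×10⁹)² × 5.67×10⁻⁸ × (9210)⁴ = 1.09×10²⁸ W.
S = L/(4πd²) = 618 W m⁻².
From T_eq⁴ = S(1−A)/(4σ): 1−A = 4σT_eq⁴/S.
1−A = 4 × 5.67×10⁻⁸ × (155)⁴ / 618 = 0.212.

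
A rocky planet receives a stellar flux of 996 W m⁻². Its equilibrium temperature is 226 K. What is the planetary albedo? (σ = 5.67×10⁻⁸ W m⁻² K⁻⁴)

A ≈ 0.41

From T_eq⁴ = S(1−A)/(4σ): 1−A = 4σT_eq⁴/S.
1−A = 4 × 5.67×10⁻⁸ × (226)⁴ / 996 = 0.594.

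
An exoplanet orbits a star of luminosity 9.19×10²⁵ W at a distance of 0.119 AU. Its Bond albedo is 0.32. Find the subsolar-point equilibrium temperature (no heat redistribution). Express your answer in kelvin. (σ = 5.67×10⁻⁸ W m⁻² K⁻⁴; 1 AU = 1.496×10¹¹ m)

T_ss ≈ 725 K

d = 0.119 AU = 1.78×10¹⁰ m.
Flux: S = L/(4πd²) = 9.19×10²⁵/(4π×(1.78×10¹⁰)²) = 2.31×10⁴ W m⁻².
At the subsolar point the surface absorbs S(1−A) and emits σT⁴ per unit area — no factor of 4, since only the local patch is in balance.
T = [2.31×10⁴ × 0.68 / 5.67×10⁻⁸]^(1/4) = (2.77×10¹¹)^(1/4) = 725 K.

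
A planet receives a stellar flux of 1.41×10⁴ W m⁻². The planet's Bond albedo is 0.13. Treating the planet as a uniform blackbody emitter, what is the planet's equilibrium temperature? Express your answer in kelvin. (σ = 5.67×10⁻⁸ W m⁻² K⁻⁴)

Energy balance: absorbed = emitted ⇒ πR²·S(1−A) = 4πR²·σT_eq⁴, so T_eq⁴ = S(1−A)/(4σ).
T_eq = [1.41×10⁴ × 0.87 / (4 × 5.67×10⁻⁸)]^(1/4) = (5.41×10¹⁰)^(1/4) = 482 K.

T_eq ≈ 482 K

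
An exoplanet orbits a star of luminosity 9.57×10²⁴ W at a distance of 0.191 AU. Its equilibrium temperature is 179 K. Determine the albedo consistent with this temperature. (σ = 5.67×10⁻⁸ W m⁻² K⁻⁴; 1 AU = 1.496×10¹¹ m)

A ≈ 0.75

d = 0.191 AU = 2.86×10¹⁰ m.
Flux: S = L/(4πd²) = 9.57×10²⁴/(4π×(2.86×10¹⁰)²) = 933 W m⁻².
From T_eq⁴ = S(1−A)/(4σ): 1−A = 4σT_eq⁴/S.
1−A = 4 × 5.67×10⁻⁸ × (179)⁴ / 933 = 0.250.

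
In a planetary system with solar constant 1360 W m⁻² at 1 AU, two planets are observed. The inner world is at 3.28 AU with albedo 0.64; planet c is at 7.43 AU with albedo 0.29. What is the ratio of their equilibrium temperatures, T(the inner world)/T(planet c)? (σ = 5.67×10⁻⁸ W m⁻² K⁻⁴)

T₁/T₂ ≈ 1.270

T_eq = [S₀(1−A)/(4σd²)]^(1/4), so T ∝ (1−A)^(1/4) / √d.
T₁ = [1360×0.36/(4×5.67×10⁻⁸×3.28²)]^(1/4) = 119.02 K.
T₂ = [1360×0.71/(4×5.67×10⁻⁸×7.43²)]^(1/4) = 93.71 K.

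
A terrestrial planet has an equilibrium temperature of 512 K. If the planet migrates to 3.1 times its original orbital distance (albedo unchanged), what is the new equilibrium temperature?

T_eq ∝ L^(1/4) · d^(−1/2).
T′ = 512 / 3.1^(1/2) = 291 K.

T_eq ≈ 291 K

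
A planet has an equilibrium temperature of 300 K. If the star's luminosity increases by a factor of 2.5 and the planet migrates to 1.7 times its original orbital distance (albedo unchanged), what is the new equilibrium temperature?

T_eq ≈ 289 K

T_eq ∝ L^(1/4) · d^(−1/2).
T′ = 300 × 2.5^(1/4) / 1.7^(1/2) = 289 K.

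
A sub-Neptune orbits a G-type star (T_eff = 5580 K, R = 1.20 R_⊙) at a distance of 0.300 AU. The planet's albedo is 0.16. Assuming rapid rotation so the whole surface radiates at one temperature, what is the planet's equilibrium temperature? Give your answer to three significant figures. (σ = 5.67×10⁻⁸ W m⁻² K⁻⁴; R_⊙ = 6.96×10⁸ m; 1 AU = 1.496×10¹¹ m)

R_⋆ = 1.20 × 6.96×10⁸ = 8.35×10⁸ m.
d = 0.300 AU = 4.49×10¹⁰ m.
L = 4πR_⋆²σT_⋆⁴ = 4π(8.35×10⁸)² × 5.67×10⁻⁸ × (5580)⁴ = 4.82×10²⁶ W.
S = L/(4πd²) = 1.90×10⁴ W m⁻².
Energy balance: absorbed = emitted ⇒ πR²·S(1−A) = 4πR²·σT_eq⁴, so T_eq⁴ = S(1−A)/(4σ).
T_eq = [1.90×10⁴ × 0.84 / (4 × 5.67×10⁻⁸)]^(1/4) = (7.05×10¹⁰)^(1/4) = 515 K.

T_eq ≈ 515 K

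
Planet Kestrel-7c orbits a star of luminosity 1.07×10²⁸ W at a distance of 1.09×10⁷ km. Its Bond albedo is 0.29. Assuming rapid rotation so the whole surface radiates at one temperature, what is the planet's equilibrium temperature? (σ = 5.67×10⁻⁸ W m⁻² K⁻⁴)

d = 1.09×10⁷ km = 1.09×10¹⁰ m.
Flux: S = L/(4πd²) = 1.07×10²⁸/(4π×(1.09×10¹⁰)²) = 7.17×10⁶ W m⁻².
Energy balance: absorbed = emitted ⇒ πR²·S(1−A) = 4πR²·σT_eq⁴, so T_eq⁴ = S(1−A)/(4σ).
T_eq = [7.17×10⁶ × 0.71 / (4 × 5.67×10⁻⁸)]^(1/4) = (2.24×10¹³)^(1/4) = 2180 K.

T_eq ≈ 2180 K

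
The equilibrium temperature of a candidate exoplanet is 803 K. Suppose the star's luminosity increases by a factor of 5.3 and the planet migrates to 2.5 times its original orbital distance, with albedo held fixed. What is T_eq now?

T_eq ∝ L^(1/4) · d^(−1/2).
T′ = 803 × 5.3^(1/4) / 2.5^(1/2) = 771 K.

T_eq ≈ 771 K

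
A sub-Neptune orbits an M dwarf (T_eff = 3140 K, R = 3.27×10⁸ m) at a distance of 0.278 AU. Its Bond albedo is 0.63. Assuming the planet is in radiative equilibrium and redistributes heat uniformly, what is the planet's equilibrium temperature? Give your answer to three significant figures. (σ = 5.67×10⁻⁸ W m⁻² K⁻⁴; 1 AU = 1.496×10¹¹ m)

d = 0.278 AU = 4.16×10¹⁰ m.
L = 4πR_⋆²σT_⋆⁴ = 4π(3.27×10⁸)² × 5.67×10⁻⁸ × (3140)⁴ = 7.41×10²⁴ W.
S = L/(4πd²) = 341 W m⁻².
Energy balance: absorbed = emitted ⇒ πR²·S(1−A) = 4πR²·σT_eq⁴, so T_eq⁴ = S(1−A)/(4σ).
T_eq = [341 × 0.37 / (4 × 5.67×10⁻⁸)]^(1/4) = (5.56×10⁸)^(1/4) = 154 K.

T_eq ≈ 154 K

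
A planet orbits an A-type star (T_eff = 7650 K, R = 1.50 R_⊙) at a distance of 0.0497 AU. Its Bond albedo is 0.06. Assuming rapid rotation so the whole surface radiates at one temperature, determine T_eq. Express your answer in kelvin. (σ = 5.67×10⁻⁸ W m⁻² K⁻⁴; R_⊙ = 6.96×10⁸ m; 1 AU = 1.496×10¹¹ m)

R_⋆ = 1.50 × 6.96×10⁸ = 1.04×10⁹ m.
d = 0.0497 AU = 7.44×10⁹ m.
L = 4πR_⋆²σT_⋆⁴ = 4π(1.04×10⁹)² × 5.67×10⁻⁸ × (7650)⁴ = 2.66×10²⁷ W.
S = L/(4πd²) = 3.83×10⁶ W m⁻².
Energy balance: absorbed = emitted ⇒ πR²·S(1−A) = 4πR²·σT_eq⁴, so T_eq⁴ = S(1−A)/(4σ).
T_eq = [3.83×10⁶ × 0.94 / (4 × 5.67×10⁻⁸)]^(1/4) = (1.59×10¹³)^(1/4) = 2000 K.

T_eq ≈ 2000 K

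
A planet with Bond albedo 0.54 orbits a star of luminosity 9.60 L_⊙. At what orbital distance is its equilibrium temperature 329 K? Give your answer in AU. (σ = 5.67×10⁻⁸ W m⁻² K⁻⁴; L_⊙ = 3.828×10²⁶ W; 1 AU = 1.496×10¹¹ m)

d ≈ 1.50 AU

L = 9.60 × 3.828×10²⁶ = 3.67×10²⁷ W.
From T_eq⁴ = L(1−A)/(16πσd²): d = √[L(1−A)/(16πσT_eq⁴)].
d = √[3.67×10²⁷ × 0.46 / (16π × 5.67×10⁻⁸ × (329)⁴)] = 2.25×10¹¹ m = 1.50 AU.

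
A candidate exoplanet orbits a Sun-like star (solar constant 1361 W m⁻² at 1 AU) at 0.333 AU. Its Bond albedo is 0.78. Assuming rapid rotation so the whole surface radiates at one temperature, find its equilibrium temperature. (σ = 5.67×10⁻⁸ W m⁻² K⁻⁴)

Flux at 0.333 AU: S = 1361/0.333² = 1.23×10⁴ W m⁻².
Energy balance: absorbed = emitted ⇒ πR²·S(1−A) = 4πR²·σT_eq⁴, so T_eq⁴ = S(1−A)/(4σ).
T_eq = [1.23×10⁴ × 0.22 / (4 × 5.67×10⁻⁸)]^(1/4) = (1.19×10¹⁰)^(1/4) = 330 K.

T_eq ≈ 330 K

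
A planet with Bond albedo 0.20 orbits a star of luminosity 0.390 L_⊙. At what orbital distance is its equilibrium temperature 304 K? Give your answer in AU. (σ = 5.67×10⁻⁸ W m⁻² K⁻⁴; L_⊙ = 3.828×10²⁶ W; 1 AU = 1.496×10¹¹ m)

L = 0.390 × 3.828×10²⁶ = 1.49×10²⁶ W.
From T_eq⁴ = L(1−A)/(16πσd²): d = √[L(1−A)/(16πσT_eq⁴)].
d = √[1.49×10²⁶ × 0.80 / (16π × 5.67×10⁻⁸ × (304)⁴)] = 7.00×10¹⁰ m = 0.468 AU.

d ≈ 0.468 AU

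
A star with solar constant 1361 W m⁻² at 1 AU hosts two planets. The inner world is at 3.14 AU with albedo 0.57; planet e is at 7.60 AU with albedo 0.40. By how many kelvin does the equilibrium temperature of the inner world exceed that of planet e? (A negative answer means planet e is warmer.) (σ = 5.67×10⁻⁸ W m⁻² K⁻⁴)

ΔT ≈ 38.3 K

T_eq = [S₀(1−A)/(4σd²)]^(1/4), so T ∝ (1−A)^(1/4) / √d.
T₁ = [1361×0.43/(4×5.67×10⁻⁸×3.14²)]^(1/4) = 127.19 K.
T₂ = [1361×0.60/(4×5.67×10⁻⁸×7.60²)]^(1/4) = 88.86 K.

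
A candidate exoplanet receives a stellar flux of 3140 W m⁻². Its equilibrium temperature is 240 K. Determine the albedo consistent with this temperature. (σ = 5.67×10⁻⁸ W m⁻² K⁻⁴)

From T_eq⁴ = S(1−A)/(4σ): 1−A = 4σT_eq⁴/S.
1−A = 4 × 5.67×10⁻⁸ × (240)⁴ / 3140 = 0.240.

A ≈ 0.76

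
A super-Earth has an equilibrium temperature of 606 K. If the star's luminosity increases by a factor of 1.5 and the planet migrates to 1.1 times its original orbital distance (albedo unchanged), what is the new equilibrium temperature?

T_eq ≈ 639 K

T_eq ∝ L^(1/4) · d^(−1/2).
T′ = 606 × 1.5^(1/4) / 1.1^(1/2) = 639 K.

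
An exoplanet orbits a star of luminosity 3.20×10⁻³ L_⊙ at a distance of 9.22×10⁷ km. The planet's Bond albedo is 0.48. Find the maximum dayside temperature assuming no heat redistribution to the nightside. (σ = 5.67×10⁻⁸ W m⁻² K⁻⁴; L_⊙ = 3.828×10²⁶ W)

T_ss ≈ 101 K

d = 9.22×10⁷ km = 9.22×10¹⁰ m.
L = 3.20×10⁻³ × 3.828×10²⁶ = 1.22×10²⁴ W.
Flux: S = L/(4πd²) = 1.22×10²⁴/(4π×(9.22×10¹⁰)²) = 11.5 W m⁻².
With no redistribution each surface element balances locally: S(1−A) = σT⁴.
T = [11.5 × 0.52 / 5.67×10⁻⁸]^(1/4) = (1.05×10⁸)^(1/4) = 101 K.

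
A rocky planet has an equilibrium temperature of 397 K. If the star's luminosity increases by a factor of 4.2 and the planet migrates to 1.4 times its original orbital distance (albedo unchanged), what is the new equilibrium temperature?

T_eq ∝ L^(1/4) · d^(−1/2).
T′ = 397 × 4.2^(1/4) / 1.4^(1/2) = 480 K.

T_eq ≈ 480 K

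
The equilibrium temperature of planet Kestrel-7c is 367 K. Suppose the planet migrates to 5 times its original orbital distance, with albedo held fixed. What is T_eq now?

T_eq ≈ 164 K

T_eq ∝ L^(1/4) · d^(−1/2).
T′ = 367 / 5^(1/2) = 164 K.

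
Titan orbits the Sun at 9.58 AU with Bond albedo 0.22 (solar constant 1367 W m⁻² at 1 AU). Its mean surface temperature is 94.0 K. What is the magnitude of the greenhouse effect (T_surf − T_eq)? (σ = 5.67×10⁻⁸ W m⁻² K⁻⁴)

ΔT ≈ 9.4 K

S = 1367/9.58² = 14.89 W m⁻².
T_eq = [S(1−A)/(4σ)]^(1/4) = [14.89×0.78/(4×5.67×10⁻⁸)]^(1/4) = 84.6 K.
ΔT = T_surf − T_eq = 94 − 84.6.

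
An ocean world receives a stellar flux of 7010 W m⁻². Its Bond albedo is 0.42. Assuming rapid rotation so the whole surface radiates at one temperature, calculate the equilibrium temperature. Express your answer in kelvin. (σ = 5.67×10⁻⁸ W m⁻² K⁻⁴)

Energy balance: absorbed = emitted ⇒ πR²·S(1−A) = 4πR²·σT_eq⁴, so T_eq⁴ = S(1−A)/(4σ).
T_eq = [7010 × 0.58 / (4 × 5.67×10⁻⁸)]^(1/4) = (1.79×10¹⁰)^(1/4) = 366 K.

T_eq ≈ 366 K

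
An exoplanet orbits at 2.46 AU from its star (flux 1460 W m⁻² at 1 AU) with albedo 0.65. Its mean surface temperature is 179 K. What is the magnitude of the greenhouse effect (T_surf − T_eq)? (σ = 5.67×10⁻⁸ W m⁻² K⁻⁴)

ΔT ≈ 40.1 K

S = 1460/2.46² = 241.3 W m⁻².
T_eq = [S(1−A)/(4σ)]^(1/4) = [241.3×0.35/(4×5.67×10⁻⁸)]^(1/4) = 138.9 K.
ΔT = T_surf − T_eq = 179 − 138.9.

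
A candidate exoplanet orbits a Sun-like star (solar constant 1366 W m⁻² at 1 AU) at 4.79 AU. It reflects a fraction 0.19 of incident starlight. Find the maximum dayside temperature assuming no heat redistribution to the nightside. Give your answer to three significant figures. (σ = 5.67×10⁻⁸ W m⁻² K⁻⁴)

T_ss ≈ 171 K

Flux at 4.79 AU: S = 1366/4.79² = 59.5 W m⁻².
With no redistribution each surface element balances locally: S(1−A) = σT⁴.
T = [59.5 × 0.81 / 5.67×10⁻⁸]^(1/4) = (8.51×10⁸)^(1/4) = 171 K.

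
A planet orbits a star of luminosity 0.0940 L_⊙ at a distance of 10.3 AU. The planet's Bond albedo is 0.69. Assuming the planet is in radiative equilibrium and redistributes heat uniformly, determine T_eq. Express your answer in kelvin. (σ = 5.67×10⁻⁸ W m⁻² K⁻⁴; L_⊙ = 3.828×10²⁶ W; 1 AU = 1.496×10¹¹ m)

T_eq ≈ 35.8 K

d = 10.3 AU = 1.54×10¹² m.
L = 0.0940 × 3.828×10²⁶ = 3.60×10²⁵ W.
Flux: S = L/(4πd²) = 3.60×10²⁵/(4π×(1.54×10¹²)²) = 1.21 W m⁻².
Energy balance: absorbed = emitted ⇒ πR²·S(1−A) = 4πR²·σT_eq⁴, so T_eq⁴ = S(1−A)/(4σ).
T_eq = [1.21 × 0.31 / (4 × 5.67×10⁻⁸)]^(1/4) = (1.65×10⁶)^(1/4) = 35.8 K.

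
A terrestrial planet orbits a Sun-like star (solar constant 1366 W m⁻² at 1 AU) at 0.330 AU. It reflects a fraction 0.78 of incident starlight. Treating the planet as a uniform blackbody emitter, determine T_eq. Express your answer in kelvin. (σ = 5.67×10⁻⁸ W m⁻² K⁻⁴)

T_eq ≈ 332 K

Flux at 0.330 AU: S = 1366/0.330² = 1.25×10⁴ W m⁻².
Energy balance: absorbed = emitted ⇒ πR²·S(1−A) = 4πR²·σT_eq⁴, so T_eq⁴ = S(1−A)/(4σ).
T_eq = [1.25×10⁴ × 0.22 / (4 × 5.67×10⁻⁸)]^(1/4) = (1.22×10¹⁰)^(1/4) = 332 K.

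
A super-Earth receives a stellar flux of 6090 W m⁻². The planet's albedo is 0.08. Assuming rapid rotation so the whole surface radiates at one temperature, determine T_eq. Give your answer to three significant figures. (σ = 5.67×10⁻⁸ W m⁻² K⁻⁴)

T_eq ≈ 396 K

Energy balance: absorbed = emitted ⇒ πR²·S(1−A) = 4πR²·σT_eq⁴, so T_eq⁴ = S(1−A)/(4σ).
T_eq = [6090 × 0.92 / (4 × 5.67×10⁻⁸)]^(1/4) = (2.47×10¹⁰)^(1/4) = 396 K.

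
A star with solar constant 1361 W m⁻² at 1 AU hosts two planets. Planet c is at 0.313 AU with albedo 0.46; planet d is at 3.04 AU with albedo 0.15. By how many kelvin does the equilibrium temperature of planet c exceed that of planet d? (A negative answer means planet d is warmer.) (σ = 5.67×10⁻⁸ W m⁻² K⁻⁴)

ΔT ≈ 273.2 K

T_eq = [S₀(1−A)/(4σd²)]^(1/4), so T ∝ (1−A)^(1/4) / √d.
T₁ = [1361×0.54/(4×5.67×10⁻⁸×0.313²)]^(1/4) = 426.46 K.
T₂ = [1361×0.85/(4×5.67×10⁻⁸×3.04²)]^(1/4) = 153.28 K.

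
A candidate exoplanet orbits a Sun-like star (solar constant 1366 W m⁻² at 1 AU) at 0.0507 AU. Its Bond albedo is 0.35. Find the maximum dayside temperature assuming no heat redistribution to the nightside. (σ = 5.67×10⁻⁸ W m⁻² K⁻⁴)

T_ss ≈ 1570 K

Flux at 0.0507 AU: S = 1366/0.0507² = 5.31×10⁵ W m⁻².
With no redistribution each surface element balances locally: S(1−A) = σT⁴.
T = [5.31×10⁵ × 0.65 / 5.67×10⁻⁸]^(1/4) = (6.09×10¹²)^(1/4) = 1570 K.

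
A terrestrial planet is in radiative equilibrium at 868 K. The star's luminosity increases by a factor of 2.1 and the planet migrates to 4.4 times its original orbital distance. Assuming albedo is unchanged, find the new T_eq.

T_eq ≈ 498 K

T_eq ∝ L^(1/4) · d^(−1/2).
T′ = 868 × 2.1^(1/4) / 4.4^(1/2) = 498 K.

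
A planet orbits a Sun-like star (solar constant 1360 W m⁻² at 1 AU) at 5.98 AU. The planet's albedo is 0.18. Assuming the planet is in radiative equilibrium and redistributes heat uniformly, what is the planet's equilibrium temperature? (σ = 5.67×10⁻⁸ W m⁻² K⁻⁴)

Flux at 5.98 AU: S = 1360/5.98² = 38.0 W m⁻².
Energy balance: absorbed = emitted ⇒ πR²·S(1−A) = 4πR²·σT_eq⁴, so T_eq⁴ = S(1−A)/(4σ).
T_eq = [38.0 × 0.82 / (4 × 5.67×10⁻⁸)]^(1/4) = (1.38×10⁸)^(1/4) = 108 K.

T_eq ≈ 108 K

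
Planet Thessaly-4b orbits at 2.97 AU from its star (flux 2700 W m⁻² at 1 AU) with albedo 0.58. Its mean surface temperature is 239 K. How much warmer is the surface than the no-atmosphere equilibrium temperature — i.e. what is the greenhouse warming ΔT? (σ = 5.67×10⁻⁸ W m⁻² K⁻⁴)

ΔT ≈ 84.7 K

S = 2700/2.97² = 306.1 W m⁻².
T_eq = [S(1−A)/(4σ)]^(1/4) = [306.1×0.42/(4×5.67×10⁻⁸)]^(1/4) = 154.3 K.
ΔT = T_surf − T_eq = 239 − 154.3.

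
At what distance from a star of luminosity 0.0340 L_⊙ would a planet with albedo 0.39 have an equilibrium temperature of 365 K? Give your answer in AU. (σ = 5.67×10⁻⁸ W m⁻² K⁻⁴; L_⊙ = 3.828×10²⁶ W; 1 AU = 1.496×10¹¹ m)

L = 0.0340 × 3.828×10²⁶ = 1.30×10²⁵ W.
From T_eq⁴ = L(1−A)/(16πσd²): d = √[L(1−A)/(16πσT_eq⁴)].
d = √[1.30×10²⁵ × 0.61 / (16π × 5.67×10⁻⁸ × (365)⁴)] = 1.25×10¹⁰ m = 0.0837 AU.

d ≈ 0.0837 AU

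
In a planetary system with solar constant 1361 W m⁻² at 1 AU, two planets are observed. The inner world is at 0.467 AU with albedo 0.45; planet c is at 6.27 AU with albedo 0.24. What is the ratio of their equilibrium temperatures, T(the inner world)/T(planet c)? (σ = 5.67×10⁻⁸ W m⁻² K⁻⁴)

T_eq = [S₀(1−A)/(4σd²)]^(1/4), so T ∝ (1−A)^(1/4) / √d.
T₁ = [1361×0.55/(4×5.67×10⁻⁸×0.467²)]^(1/4) = 350.74 K.
T₂ = [1361×0.76/(4×5.67×10⁻⁸×6.27²)]^(1/4) = 103.78 K.

T₁/T₂ ≈ 3.380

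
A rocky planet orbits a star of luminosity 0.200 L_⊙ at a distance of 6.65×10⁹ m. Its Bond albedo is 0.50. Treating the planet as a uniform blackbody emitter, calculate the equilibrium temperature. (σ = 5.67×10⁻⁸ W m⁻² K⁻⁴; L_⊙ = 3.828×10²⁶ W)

L = 0.200 × 3.828×10²⁶ = 7.66×10²⁵ W.
Flux: S = L/(4πd²) = 7.66×10²⁵/(4π×(6.65×10⁹)²) = 1.38×10⁵ W m⁻².
Energy balance: absorbed = emitted ⇒ πR²·S(1−A) = 4πR²·σT_eq⁴, so T_eq⁴ = S(1−A)/(4σ).
T_eq = [1.38×10⁵ × 0.50 / (4 × 5.67×10⁻⁸)]^(1/4) = (3.04×10¹¹)^(1/4) = 742 K.

T_eq ≈ 742 K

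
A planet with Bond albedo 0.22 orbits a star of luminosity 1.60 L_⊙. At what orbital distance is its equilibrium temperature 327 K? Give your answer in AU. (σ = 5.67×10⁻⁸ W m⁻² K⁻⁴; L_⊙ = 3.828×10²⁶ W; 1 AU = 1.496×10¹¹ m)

d ≈ 0.809 AU

L = 1.60 × 3.828×10²⁶ = 6.12×10²⁶ W.
From T_eq⁴ = L(1−A)/(16πσd²): d = √[L(1−A)/(16πσT_eq⁴)].
d = √[6.12×10²⁶ × 0.78 / (16π × 5.67×10⁻⁸ × (327)⁴)] = 1.21×10¹¹ m = 0.809 AU.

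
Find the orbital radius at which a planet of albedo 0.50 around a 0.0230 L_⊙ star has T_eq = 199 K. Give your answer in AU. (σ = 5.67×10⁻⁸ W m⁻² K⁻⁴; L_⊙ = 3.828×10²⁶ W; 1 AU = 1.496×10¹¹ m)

L = 0.0230 × 3.828×10²⁶ = 8.80×10²⁴ W.
From T_eq⁴ = L(1−A)/(16πσd²): d = √[L(1−A)/(16πσT_eq⁴)].
d = √[8.80×10²⁴ × 0.50 / (16π × 5.67×10⁻⁸ × (199)⁴)] = 3.14×10¹⁰ m = 0.210 AU.

d ≈ 0.210 AU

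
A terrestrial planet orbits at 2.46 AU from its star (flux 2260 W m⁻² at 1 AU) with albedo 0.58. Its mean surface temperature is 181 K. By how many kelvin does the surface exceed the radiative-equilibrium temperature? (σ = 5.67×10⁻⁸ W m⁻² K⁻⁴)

S = 2260/2.46² = 373.5 W m⁻².
T_eq = [S(1−A)/(4σ)]^(1/4) = [373.5×0.42/(4×5.67×10⁻⁸)]^(1/4) = 162.2 K.
ΔT = T_surf − T_eq = 181 − 162.2.

ΔT ≈ 18.8 K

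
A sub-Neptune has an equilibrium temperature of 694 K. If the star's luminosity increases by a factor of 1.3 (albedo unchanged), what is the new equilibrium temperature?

T_eq ≈ 741 K

T_eq ∝ L^(1/4) · d^(−1/2).
T′ = 694 × 1.3^(1/4) = 741 K.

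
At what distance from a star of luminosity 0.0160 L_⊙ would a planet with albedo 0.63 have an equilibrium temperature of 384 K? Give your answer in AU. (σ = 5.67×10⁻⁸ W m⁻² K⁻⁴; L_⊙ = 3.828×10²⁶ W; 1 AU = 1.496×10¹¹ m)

L = 0.0160 × 3.828×10²⁶ = 6.12×10²⁴ W.
From T_eq⁴ = L(1−A)/(16πσd²): d = √[L(1−A)/(16πσT_eq⁴)].
d = √[6.12×10²⁴ × 0.37 / (16π × 5.67×10⁻⁸ × (384)⁴)] = 6.05×10⁹ m = 0.0404 AU.

d ≈ 0.0404 AU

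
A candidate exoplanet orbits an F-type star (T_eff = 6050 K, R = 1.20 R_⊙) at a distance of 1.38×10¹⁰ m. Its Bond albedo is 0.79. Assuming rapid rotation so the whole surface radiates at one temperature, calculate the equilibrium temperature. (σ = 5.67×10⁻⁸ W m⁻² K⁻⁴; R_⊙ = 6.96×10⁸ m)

T_eq ≈ 712 K

R_⋆ = 1.20 × 6.96×10⁸ = 8.35×10⁸ m.
L = 4πR_⋆²σT_⋆⁴ = 4π(8.35×10⁸)² × 5.67×10⁻⁸ × (6050)⁴ = 6.66×10²⁶ W.
S = L/(4πd²) = 2.78×10⁵ W m⁻².
Energy balance: absorbed = emitted ⇒ πR²·S(1−A) = 4πR²·σT_eq⁴, so T_eq⁴ = S(1−A)/(4σ).
T_eq = [2.78×10⁵ × 0.21 / (4 × 5.67×10⁻⁸)]^(1/4) = (2.58×10¹¹)^(1/4) = 712 K.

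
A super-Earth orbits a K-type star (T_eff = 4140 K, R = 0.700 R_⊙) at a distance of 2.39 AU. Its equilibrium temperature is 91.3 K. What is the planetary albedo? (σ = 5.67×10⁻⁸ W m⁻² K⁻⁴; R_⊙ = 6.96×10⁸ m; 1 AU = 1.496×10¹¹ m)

A ≈ 0.49

R_⋆ = 0.700 × 6.96×10⁸ = 4.87×10⁸ m.
d = 2.39 AU = 3.58×10¹¹ m.
L = 4πR_⋆²σT_⋆⁴ = 4π(4.87×10⁸)² × 5.67×10⁻⁸ × (4140)⁴ = 4.97×10²⁵ W.
S = L/(4πd²) = 30.9 W m⁻².
From T_eq⁴ = S(1−A)/(4σ): 1−A = 4σT_eq⁴/S.
1−A = 4 × 5.67×10⁻⁸ × (91.3)⁴ / 30.9 = 0.510.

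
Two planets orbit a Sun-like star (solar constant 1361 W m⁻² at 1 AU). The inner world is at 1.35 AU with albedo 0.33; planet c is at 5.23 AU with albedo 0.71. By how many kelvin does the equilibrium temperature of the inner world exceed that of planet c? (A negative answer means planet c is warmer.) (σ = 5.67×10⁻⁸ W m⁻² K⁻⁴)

T_eq = [S₀(1−A)/(4σd²)]^(1/4), so T ∝ (1−A)^(1/4) / √d.
T₁ = [1361×0.67/(4×5.67×10⁻⁸×1.35²)]^(1/4) = 216.72 K.
T₂ = [1361×0.29/(4×5.67×10⁻⁸×5.23²)]^(1/4) = 89.31 K.

ΔT ≈ 127.4 K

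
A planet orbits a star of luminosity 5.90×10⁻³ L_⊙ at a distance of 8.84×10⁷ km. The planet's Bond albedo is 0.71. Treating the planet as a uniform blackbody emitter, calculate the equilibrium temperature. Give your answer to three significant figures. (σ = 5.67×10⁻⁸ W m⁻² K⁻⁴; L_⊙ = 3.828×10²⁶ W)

T_eq ≈ 73.6 K

d = 8.84×10⁷ km = 8.84×10¹⁰ m.
L = 5.90×10⁻³ × 3.828×10²⁶ = 2.26×10²⁴ W.
Flux: S = L/(4πd²) = 2.26×10²⁴/(4π×(8.84×10¹⁰)²) = 23.0 W m⁻².
Energy balance: absorbed = emitted ⇒ πR²·S(1−A) = 4πR²·σT_eq⁴, so T_eq⁴ = S(1−A)/(4σ).
T_eq = [23.0 × 0.29 / (4 × 5.67×10⁻⁸)]^(1/4) = (2.94×10⁷)^(1/4) = 73.6 K.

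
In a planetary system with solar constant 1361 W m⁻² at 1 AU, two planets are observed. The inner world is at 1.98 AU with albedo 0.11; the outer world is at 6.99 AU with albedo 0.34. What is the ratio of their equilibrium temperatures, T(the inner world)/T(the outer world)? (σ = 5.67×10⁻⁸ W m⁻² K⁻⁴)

T_eq = [S₀(1−A)/(4σd²)]^(1/4), so T ∝ (1−A)^(1/4) / √d.
T₁ = [1361×0.89/(4×5.67×10⁻⁸×1.98²)]^(1/4) = 192.12 K.
T₂ = [1361×0.66/(4×5.67×10⁻⁸×6.99²)]^(1/4) = 94.89 K.

T₁/T₂ ≈ 2.025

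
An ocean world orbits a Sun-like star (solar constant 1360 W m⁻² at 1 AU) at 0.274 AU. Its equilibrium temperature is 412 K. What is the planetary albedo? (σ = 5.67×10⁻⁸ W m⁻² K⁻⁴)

Flux at 0.274 AU: S = 1360/0.274² = 1.81×10⁴ W m⁻².
From T_eq⁴ = S(1−A)/(4σ): 1−A = 4σT_eq⁴/S.
1−A = 4 × 5.67×10⁻⁸ × (412)⁴ / 1.81×10⁴ = 0.361.

A ≈ 0.64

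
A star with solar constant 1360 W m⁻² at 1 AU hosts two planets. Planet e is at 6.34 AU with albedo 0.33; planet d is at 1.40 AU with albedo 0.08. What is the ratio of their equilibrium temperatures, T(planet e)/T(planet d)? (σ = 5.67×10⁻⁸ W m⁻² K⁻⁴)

T_eq = [S₀(1−A)/(4σd²)]^(1/4), so T ∝ (1−A)^(1/4) / √d.
T₁ = [1360×0.67/(4×5.67×10⁻⁸×6.34²)]^(1/4) = 99.99 K.
T₂ = [1360×0.92/(4×5.67×10⁻⁸×1.40²)]^(1/4) = 230.33 K.

T₁/T₂ ≈ 0.434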